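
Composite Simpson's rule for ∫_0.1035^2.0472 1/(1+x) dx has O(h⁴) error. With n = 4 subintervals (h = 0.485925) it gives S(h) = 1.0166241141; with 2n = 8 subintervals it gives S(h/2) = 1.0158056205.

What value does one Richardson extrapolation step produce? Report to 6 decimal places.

1.015751

Leading term ∝ h^4; use weight 16 = 2^4.
16×1.0158056205 = 16.2528899280; subtract 1.0166241141 → 15.2362658139
Denominator 16 − 1 = 15.
Result: 1.0157510543
Shift from A(h/2): −0.0000545662.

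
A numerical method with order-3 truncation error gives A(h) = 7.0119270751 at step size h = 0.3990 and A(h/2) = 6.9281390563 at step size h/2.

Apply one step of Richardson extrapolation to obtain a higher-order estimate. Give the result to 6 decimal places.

Error is O(h^3); halving h shrinks it by 2^3 = 8.
2^3 × A(h/2) = 55.4251124504; minus A(h) gives 48.4131853753.
48.4131853753 ÷ 7 = 6.9161693393

6.916169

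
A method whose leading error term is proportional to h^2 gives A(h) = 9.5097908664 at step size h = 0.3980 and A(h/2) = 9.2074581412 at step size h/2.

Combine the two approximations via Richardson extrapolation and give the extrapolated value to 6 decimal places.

9.106681

Leading term ∝ h^2; use weight 4 = 2^2.
4*9.2074581412 − 9.5097908664 = 27.3200416984
Divide by 2^2 − 1 = 3.
So the Richardson estimate is 9.1066805661.
Gap between inputs: 3.023e-01; correction applied: −0.1007775751.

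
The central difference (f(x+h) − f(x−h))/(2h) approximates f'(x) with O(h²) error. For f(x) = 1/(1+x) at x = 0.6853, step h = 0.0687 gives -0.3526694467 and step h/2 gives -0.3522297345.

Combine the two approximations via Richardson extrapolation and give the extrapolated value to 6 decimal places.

The method has order 2: 2^2 = 4.
Numerator 4 × A(h/2) − A(h) = 4 × (-0.3522297345) − (-0.3526694467) = -1.0562494913
Denominator 4 − 1 = 3.
Extrapolated: (-1.0562494913) / 3 = -0.3520831638

-0.352083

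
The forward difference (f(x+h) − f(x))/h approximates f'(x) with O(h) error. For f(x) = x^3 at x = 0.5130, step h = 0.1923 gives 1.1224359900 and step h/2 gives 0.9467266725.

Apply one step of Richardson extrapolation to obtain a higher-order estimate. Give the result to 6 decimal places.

r = 1, so 2^r = 2.
Numerator 2*A(h/2) − A(h) = 2*0.9467266725 − 1.1224359900 = 0.7710173550
Divide by 2^1 − 1 = 1.
0.7710173550 ÷ 1 = 0.7710173550
Gap between inputs: 1.757e-01; correction applied: −0.1757093175.

0.771017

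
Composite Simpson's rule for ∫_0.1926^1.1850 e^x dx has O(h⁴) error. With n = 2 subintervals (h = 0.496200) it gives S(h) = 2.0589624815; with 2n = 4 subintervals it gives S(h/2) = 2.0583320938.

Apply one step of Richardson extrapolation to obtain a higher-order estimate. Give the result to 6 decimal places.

Order 4 gives 2^r = 16 and 2^r − 1 = 15.
Difference of the inputs: 2.0583320938 − 2.0589624815 = -0.0006303877
Correction (A(h/2) − A(h))/(16 − 1) = (-0.0006303877)/15 = -0.0000420258
R = 2.0583320938 − 0.0000420258 = 2.0582900680

2.058290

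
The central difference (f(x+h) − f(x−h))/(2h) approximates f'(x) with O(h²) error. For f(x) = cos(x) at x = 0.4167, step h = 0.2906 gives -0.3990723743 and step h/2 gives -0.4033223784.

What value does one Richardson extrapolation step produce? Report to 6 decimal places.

-0.404739

The method has order 2: 2^2 = 4.
A(h/2) − A(h) = -0.4033223784 − (-0.3990723743) = -0.0042500041
Correction (A(h/2) − A(h))/(4 − 1) = (-0.0042500041)/3 = -0.0014166680
R = A(h/2) + (A(h/2) − A(h))/3 = -0.4033223784 − 0.0014166680 = -0.4047390464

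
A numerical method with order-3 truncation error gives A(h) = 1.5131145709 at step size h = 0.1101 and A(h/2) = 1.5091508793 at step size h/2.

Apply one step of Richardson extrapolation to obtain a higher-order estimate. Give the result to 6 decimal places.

r = 3: numerator weight 8, denominator 7.
Top: 8(1.5091508793) − (1.5131145709) = 10.5600924635
(8·1.5091508793 − 1.5131145709)/(8 − 1) = 1.5085846376
Shift from A(h/2): −0.0005662417.

1.508585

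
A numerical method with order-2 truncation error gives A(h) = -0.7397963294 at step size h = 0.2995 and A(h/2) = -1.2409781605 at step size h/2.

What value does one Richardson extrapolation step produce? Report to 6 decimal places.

-1.408039

r = 2, so 2^r = 4.
Top: 4(-1.2409781605) − (-0.7397963294) = -4.2241163126
Divide by 2^2 − 1 = 3.
(4×(-1.2409781605) − (-0.7397963294))/(4 − 1) = -1.4080387709
Shift from A(h/2): −0.1670606104.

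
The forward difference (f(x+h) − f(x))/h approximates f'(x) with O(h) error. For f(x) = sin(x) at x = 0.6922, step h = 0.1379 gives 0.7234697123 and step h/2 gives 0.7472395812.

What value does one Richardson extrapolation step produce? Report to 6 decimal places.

0.771009

The method has order 1: 2^1 = 2.
2 × 0.7472395812 − 0.7234697123 = 0.7710094501
(2 × 0.7472395812 − 0.7234697123)/(2 − 1) = 0.7710094501
Gap between inputs: 2.377e-02; correction applied: +0.0237698689.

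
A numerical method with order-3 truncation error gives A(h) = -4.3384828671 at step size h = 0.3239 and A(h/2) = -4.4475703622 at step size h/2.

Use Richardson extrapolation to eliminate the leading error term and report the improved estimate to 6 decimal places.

-4.463154

Leading term ∝ h^3; use weight 8 = 2^3.
2^3 × A(h/2) = -35.5805628976; minus A(h) gives -31.2420800305.
R = (-31.2420800305)/7 = -4.4631542901
Shift from A(h/2): −0.0155839279.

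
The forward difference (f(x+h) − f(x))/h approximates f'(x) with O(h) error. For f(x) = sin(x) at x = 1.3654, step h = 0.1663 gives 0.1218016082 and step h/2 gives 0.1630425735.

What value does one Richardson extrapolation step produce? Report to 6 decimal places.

0.204284

The method has order 1: 2^1 = 2.
Weighted: 0.3260851470 − 0.1218016082 = 0.2042835388
Divide by 2^1 − 1 = 1.
Result: 0.2042835388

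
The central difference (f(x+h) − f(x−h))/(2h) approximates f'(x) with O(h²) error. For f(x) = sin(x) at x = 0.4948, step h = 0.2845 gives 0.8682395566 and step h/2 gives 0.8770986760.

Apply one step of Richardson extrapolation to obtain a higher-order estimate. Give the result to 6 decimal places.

0.880052

With r = 2 the leading error scales as h^2, so the weight is 2^2 = 4.
Weighted: 3.5083947040 − 0.8682395566 = 2.6401551474
Denominator 4 − 1 = 3.
(4*0.8770986760 − 0.8682395566)/(4 − 1) = 0.8800517158
Correction |R − A(h/2)| = 2.953e-03; gap |A(h/2) − A(h)| = 8.859e-03.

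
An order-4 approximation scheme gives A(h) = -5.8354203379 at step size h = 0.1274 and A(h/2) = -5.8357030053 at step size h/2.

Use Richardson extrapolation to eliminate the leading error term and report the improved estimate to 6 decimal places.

-5.835722

r = 4: numerator weight 16, denominator 15.
16 × (-5.8357030053) = -93.3712480848; (-93.3712480848) − (-5.8354203379) = -87.5358277469
R = (-87.5358277469)/15 = -5.8357218498
Gap between inputs: 2.827e-04; correction applied: −0.0000188445.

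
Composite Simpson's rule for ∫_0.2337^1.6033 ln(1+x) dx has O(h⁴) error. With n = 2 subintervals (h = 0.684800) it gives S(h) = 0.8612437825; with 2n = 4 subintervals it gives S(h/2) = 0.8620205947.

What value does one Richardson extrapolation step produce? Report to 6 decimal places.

0.862072

Order 4 gives 2^r = 16 and 2^r − 1 = 15.
16 × 0.8620205947 = 13.7923295152; 13.7923295152 − 0.8612437825 = 12.9310857327
Extrapolated: 12.9310857327 / 15 = 0.8620723822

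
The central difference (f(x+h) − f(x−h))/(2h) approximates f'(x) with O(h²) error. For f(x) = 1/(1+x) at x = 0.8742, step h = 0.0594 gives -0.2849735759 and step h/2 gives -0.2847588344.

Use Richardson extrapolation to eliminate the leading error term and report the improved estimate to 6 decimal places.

r = 2, so 2^r = 4.
4·(-0.2847588344) = -1.1390353376; subtract (-0.2849735759) → -0.8540617617
(-0.8540617617) ÷ 3 = -0.2846872539

-0.284687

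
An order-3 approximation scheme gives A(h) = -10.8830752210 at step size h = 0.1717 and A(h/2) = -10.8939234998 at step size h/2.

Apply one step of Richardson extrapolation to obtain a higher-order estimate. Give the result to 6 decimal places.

-10.895473

With r = 3 the leading error scales as h^3, so the weight is 2^3 = 8.
Weighted: (-87.1513879984) − (-10.8830752210) = -76.2683127774
Extrapolated: (-76.2683127774) / 7 = -10.8954732539
Correction |R − A(h/2)| = 1.550e-03; gap |A(h/2) − A(h)| = 1.085e-02.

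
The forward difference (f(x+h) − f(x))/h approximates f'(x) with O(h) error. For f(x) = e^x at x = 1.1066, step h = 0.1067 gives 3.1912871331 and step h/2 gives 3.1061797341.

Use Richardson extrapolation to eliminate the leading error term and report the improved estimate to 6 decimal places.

3.021072

Order 1 gives 2^r = 2 and 2^r − 1 = 1.
2*3.1061797341 = 6.2123594682; subtract 3.1912871331 → 3.0210723351
Denominator 2 − 1 = 1.
(2*3.1061797341 − 3.1912871331)/(2 − 1) = 3.0210723351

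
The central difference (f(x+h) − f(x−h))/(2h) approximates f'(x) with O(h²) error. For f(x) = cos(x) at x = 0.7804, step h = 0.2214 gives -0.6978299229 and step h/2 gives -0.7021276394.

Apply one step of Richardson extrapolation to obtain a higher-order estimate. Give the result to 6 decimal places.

Leading term ∝ h^2; use weight 4 = 2^2.
4 × (-0.7021276394) − (-0.6978299229) = -2.1106806347
Denominator 4 − 1 = 3.
Extrapolated: (-2.1106806347) / 3 = -0.7035602116
Shift from A(h/2): −0.0014325722.

-0.703560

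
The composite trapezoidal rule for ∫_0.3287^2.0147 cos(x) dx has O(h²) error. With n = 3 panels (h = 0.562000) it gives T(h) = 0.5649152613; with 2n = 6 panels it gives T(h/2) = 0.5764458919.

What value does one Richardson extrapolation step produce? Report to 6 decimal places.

0.580289

Leading term ∝ h^2; use weight 4 = 2^2.
Numerator 4·A(h/2) − A(h) = 4·0.5764458919 − 0.5649152613 = 1.7408683063
1.7408683063 ÷ 3 = 0.5802894354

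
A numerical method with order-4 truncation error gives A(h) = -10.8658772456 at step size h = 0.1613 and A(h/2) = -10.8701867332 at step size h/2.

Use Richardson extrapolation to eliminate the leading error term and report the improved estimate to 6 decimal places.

Method order is 4; weight 2^4 = 16.
Difference of the inputs: -10.8701867332 − (-10.8658772456) = -0.0043094876
Correction (A(h/2) − A(h))/(16 − 1) = (-0.0043094876)/15 = -0.0002872992
R = A(h/2) + (A(h/2) − A(h))/15 = -10.8701867332 − 0.0002872992 = -10.8704740324
Gap between inputs: 4.309e-03; correction applied: −0.0002872992.

-10.870474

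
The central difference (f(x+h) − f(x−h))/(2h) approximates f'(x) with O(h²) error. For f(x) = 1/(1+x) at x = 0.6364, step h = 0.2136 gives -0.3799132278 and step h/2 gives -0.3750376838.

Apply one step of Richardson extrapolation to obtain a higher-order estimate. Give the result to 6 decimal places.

r = 2: numerator weight 4, denominator 3.
Numerator 4*A(h/2) − A(h) = 4*(-0.3750376838) − (-0.3799132278) = -1.1202375074
Denominator 4 − 1 = 3.
Result: -0.3734125025

-0.373413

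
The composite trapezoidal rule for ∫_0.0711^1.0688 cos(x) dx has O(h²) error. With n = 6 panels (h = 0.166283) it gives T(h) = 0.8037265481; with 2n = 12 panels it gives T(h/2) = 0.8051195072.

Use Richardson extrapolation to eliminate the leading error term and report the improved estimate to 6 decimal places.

0.805584

With r = 2 the leading error scales as h^2, so the weight is 2^2 = 4.
4×0.8051195072 = 3.2204780288; 3.2204780288 − 0.8037265481 = 2.4167514807
R = 2.4167514807/3 = 0.8055838269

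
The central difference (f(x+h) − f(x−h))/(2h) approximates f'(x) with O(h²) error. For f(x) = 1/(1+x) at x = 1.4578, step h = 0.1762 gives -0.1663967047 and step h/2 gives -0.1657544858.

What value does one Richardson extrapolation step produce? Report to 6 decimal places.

-0.165540

Order 2 gives 2^r = 4 and 2^r − 1 = 3.
4×(-0.1657544858) = -0.6630179432; subtract (-0.1663967047) → -0.4966212385
(-0.4966212385) ÷ 3 = -0.1655404128
Shift from A(h/2): +0.0002140730.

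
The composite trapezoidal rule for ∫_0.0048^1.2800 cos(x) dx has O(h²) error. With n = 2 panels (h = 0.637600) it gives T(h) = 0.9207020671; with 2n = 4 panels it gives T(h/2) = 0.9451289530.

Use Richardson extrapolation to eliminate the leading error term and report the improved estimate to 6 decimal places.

0.953271

Leading term ∝ h^2; use weight 4 = 2^2.
Top: 4(0.9451289530) − (0.9207020671) = 2.8598137449
Divide by 2^2 − 1 = 3.
2.8598137449 ÷ 3 = 0.9532712483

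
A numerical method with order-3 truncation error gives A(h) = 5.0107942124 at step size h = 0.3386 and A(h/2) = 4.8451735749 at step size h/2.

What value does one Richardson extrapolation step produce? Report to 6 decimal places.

r = 3, so 2^r = 8.
Weighted: 38.7613885992 − 5.0107942124 = 33.7505943868
Denominator 8 − 1 = 7.
33.7505943868 ÷ 7 = 4.8215134838
Shift from A(h/2): −0.0236600911.

4.821513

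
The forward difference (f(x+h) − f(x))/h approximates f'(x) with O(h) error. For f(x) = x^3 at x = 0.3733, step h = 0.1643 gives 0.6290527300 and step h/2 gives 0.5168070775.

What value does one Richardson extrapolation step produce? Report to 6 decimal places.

0.404561

With r = 1 the leading error scales as h^1, so the weight is 2^1 = 2.
Weighted: 1.0336141550 − 0.6290527300 = 0.4045614250
Extrapolated: 0.4045614250 / 1 = 0.4045614250
Shift from A(h/2): −0.1122456525.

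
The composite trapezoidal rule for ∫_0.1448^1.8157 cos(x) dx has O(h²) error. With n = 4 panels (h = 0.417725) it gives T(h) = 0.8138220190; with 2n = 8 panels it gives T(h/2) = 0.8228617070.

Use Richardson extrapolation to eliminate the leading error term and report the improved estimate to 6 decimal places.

0.825875

r = 2, so 2^r = 4.
2^2·A(h/2) = 3.2914468280; minus A(h) gives 2.4776248090.
Denominator 4 − 1 = 3.
Extrapolated: 2.4776248090 / 3 = 0.8258749363
Shift from A(h/2): +0.0030132293.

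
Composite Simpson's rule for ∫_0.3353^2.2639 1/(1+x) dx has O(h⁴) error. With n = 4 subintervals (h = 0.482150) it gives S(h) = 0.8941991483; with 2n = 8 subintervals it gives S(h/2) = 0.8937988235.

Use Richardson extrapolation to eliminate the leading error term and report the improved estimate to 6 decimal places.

Method order is 4; weight 2^4 = 16.
Numerator 16*A(h/2) − A(h) = 16*0.8937988235 − 0.8941991483 = 13.4065820277
Divide by 2^4 − 1 = 15.
So the Richardson estimate is 0.8937721352.

0.893772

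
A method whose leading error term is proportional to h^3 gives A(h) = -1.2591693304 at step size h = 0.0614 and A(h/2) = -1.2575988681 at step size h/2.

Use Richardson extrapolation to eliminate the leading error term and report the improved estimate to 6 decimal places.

-1.257375

r = 3, so 2^r = 8.
Top: 8(-1.2575988681) − (-1.2591693304) = -8.8016216144
Denominator 8 − 1 = 7.
Extrapolated: (-8.8016216144) / 7 = -1.2573745163
Gap between inputs: 1.570e-03; correction applied: +0.0002243518.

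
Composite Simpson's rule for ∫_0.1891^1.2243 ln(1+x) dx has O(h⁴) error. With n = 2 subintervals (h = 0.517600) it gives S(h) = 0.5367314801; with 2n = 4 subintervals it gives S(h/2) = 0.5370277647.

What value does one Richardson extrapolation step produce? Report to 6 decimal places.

0.537048

Error is O(h^4); halving h shrinks it by 2^4 = 16.
16×0.5370277647 = 8.5924442352; subtract 0.5367314801 → 8.0557127551
(16×0.5370277647 − 0.5367314801)/(16 − 1) = 0.5370475170
Correction |R − A(h/2)| = 1.975e-05; gap |A(h/2) − A(h)| = 2.963e-04.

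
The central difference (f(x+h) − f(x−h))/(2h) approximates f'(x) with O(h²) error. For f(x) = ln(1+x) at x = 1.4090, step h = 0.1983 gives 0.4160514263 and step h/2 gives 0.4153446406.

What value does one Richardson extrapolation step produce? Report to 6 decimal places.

Leading term ∝ h^2; use weight 4 = 2^2.
4*0.4153446406 − 0.4160514263 = 1.2453271361
R = 1.2453271361/3 = 0.4151090454
Shift from A(h/2): −0.0002355952.

0.415109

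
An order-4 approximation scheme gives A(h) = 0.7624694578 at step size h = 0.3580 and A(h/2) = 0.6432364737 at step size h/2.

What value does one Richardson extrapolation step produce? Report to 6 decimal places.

Error is O(h^4); halving h shrinks it by 2^4 = 16.
16·0.6432364737 = 10.2917835792; 10.2917835792 − 0.7624694578 = 9.5293141214
Divide by 2^4 − 1 = 15.
R = 9.5293141214/15 = 0.6352876081
Correction |R − A(h/2)| = 7.949e-03; gap |A(h/2) − A(h)| = 1.192e-01.

0.635288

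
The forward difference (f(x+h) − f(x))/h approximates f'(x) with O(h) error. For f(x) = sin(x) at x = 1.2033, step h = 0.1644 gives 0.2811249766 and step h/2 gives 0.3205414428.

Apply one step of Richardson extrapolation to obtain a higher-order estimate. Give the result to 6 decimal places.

r = 1: numerator weight 2, denominator 1.
2×0.3205414428 − 0.2811249766 = 0.3599579090
Denominator 2 − 1 = 1.
So the Richardson estimate is 0.3599579090.

0.359958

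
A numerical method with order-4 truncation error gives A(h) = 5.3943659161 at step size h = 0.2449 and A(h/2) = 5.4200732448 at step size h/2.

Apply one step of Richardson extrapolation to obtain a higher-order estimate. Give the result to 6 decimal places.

With r = 4 the leading error scales as h^4, so the weight is 2^4 = 16.
2^4·A(h/2) = 86.7211719168; minus A(h) gives 81.3268060007.
(16·5.4200732448 − 5.3943659161)/(16 − 1) = 5.4217870667
Gap between inputs: 2.571e-02; correction applied: +0.0017138219.

5.421787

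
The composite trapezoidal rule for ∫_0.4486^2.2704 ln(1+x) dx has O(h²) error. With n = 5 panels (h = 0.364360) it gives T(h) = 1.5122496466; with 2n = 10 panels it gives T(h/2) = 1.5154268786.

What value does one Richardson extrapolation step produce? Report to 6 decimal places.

1.516486

r = 2: numerator weight 4, denominator 3.
Difference of the inputs: 1.5154268786 − 1.5122496466 = 0.0031772320
Correction (A(h/2) − A(h))/(4 − 1) = 0.0031772320/3 = 0.0010590773
R = 1.5154268786 + 0.0010590773 = 1.5164859559
Correction |R − A(h/2)| = 1.059e-03; gap |A(h/2) − A(h)| = 3.177e-03.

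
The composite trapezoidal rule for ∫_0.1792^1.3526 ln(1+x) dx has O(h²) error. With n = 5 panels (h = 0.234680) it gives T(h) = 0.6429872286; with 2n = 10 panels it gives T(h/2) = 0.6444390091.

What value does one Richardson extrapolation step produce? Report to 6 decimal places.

Order 2 gives 2^r = 4 and 2^r − 1 = 3.
Difference of the inputs: 0.6444390091 − 0.6429872286 = 0.0014517805
Divide by 2^2 − 1 = 3: 0.0014517805/3 = 0.0004839268
R = 0.6444390091 + 0.0004839268 = 0.6449229359

0.644923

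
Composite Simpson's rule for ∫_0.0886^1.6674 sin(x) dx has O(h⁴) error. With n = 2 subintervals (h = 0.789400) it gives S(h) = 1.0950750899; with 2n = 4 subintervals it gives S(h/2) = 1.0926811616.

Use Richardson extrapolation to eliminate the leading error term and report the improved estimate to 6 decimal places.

1.092522

Leading term ∝ h^4; use weight 16 = 2^4.
16×1.0926811616 − 1.0950750899 = 16.3878234957
R = 16.3878234957/15 = 1.0925215664
Shift from A(h/2): −0.0001595952.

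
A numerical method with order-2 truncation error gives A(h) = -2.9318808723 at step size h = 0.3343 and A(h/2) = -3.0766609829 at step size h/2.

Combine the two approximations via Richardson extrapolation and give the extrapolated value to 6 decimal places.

With r = 2 the leading error scales as h^2, so the weight is 2^2 = 4.
4 × (-3.0766609829) = -12.3066439316; subtract (-2.9318808723) → -9.3747630593
Denominator 4 − 1 = 3.
(4 × (-3.0766609829) − (-2.9318808723))/(4 − 1) = -3.1249210198
Correction |R − A(h/2)| = 4.826e-02; gap |A(h/2) − A(h)| = 1.448e-01.

-3.124921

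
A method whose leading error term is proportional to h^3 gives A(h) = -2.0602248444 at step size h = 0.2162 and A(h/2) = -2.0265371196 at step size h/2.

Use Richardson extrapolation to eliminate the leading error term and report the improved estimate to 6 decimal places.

With r = 3 the leading error scales as h^3, so the weight is 2^3 = 8.
8×(-2.0265371196) = -16.2122969568; (-16.2122969568) − (-2.0602248444) = -14.1520721124
R = (-14.1520721124)/7 = -2.0217245875

-2.021725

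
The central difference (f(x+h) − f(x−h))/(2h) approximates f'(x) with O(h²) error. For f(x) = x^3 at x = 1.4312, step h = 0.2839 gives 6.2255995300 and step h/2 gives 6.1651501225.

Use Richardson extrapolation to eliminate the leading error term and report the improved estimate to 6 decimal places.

6.145000

Order 2 gives 2^r = 4 and 2^r − 1 = 3.
4*6.1651501225 = 24.6606004900; 24.6606004900 − 6.2255995300 = 18.4350009600
Divide by 2^2 − 1 = 3.
(4*6.1651501225 − 6.2255995300)/(4 − 1) = 6.1450003200
Shift from A(h/2): −0.0201498025.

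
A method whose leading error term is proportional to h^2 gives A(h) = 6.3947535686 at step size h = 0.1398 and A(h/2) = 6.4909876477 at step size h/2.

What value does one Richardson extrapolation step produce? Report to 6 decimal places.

6.523066

The method has order 2: 2^2 = 4.
Weighted: 25.9639505908 − 6.3947535686 = 19.5691970222
Extrapolated: 19.5691970222 / 3 = 6.5230656741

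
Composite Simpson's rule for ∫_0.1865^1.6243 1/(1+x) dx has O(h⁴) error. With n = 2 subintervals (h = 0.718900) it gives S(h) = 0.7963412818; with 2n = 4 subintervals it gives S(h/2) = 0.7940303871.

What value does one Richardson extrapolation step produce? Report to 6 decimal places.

0.793876

Order 4 gives 2^r = 16 and 2^r − 1 = 15.
16×0.7940303871 = 12.7044861936; subtract 0.7963412818 → 11.9081449118
(16×0.7940303871 − 0.7963412818)/(16 − 1) = 0.7938763275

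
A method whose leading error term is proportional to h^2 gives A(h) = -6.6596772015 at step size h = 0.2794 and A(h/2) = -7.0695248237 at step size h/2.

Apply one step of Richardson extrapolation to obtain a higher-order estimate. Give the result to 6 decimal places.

The method has order 2: 2^2 = 4.
A(h/2) − A(h) = -7.0695248237 − (-6.6596772015) = -0.4098476222
Divide by 2^2 − 1 = 3: (-0.4098476222)/3 = -0.1366158741
R = A(h/2) + (A(h/2) − A(h))/3 = -7.0695248237 − 0.1366158741 = -7.2061406978

-7.206141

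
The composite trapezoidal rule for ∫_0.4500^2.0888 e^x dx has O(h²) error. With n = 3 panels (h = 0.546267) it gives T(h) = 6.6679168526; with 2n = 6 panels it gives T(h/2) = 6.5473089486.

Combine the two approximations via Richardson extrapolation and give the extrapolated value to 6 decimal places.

r = 2, so 2^r = 4.
2^2*A(h/2) = 26.1892357944; minus A(h) gives 19.5213189418.
Extrapolated: 19.5213189418 / 3 = 6.5071063139
Correction |R − A(h/2)| = 4.020e-02; gap |A(h/2) − A(h)| = 1.206e-01.

6.507106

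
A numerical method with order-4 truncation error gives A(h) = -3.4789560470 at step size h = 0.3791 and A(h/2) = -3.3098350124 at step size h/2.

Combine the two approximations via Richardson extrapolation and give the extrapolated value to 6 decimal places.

-3.298560

r = 4, so 2^r = 16.
Weighted: (-52.9573601984) − (-3.4789560470) = -49.4784041514
(16·(-3.3098350124) − (-3.4789560470))/(16 − 1) = -3.2985602768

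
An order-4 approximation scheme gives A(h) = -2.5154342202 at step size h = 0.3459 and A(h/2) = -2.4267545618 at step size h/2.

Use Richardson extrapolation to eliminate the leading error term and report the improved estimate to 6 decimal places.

r = 4, so 2^r = 16.
16×(-2.4267545618) = -38.8280729888; (-38.8280729888) − (-2.5154342202) = -36.3126387686
Divide by 2^4 − 1 = 15.
Extrapolated: (-36.3126387686) / 15 = -2.4208425846

-2.420843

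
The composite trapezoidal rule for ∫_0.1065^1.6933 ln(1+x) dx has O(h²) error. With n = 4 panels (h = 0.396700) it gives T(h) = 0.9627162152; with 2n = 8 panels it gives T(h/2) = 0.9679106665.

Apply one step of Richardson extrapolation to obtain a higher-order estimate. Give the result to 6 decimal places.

0.969642

r = 2: numerator weight 4, denominator 3.
Weighted: 3.8716426660 − 0.9627162152 = 2.9089264508
R = 2.9089264508/3 = 0.9696421503
Shift from A(h/2): +0.0017314838.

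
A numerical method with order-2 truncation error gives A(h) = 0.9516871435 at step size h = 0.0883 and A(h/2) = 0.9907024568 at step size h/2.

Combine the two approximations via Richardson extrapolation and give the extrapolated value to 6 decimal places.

1.003708

Method order is 2; weight 2^2 = 4.
4·0.9907024568 − 0.9516871435 = 3.0111226837
R = 3.0111226837/3 = 1.0037075612
Correction |R − A(h/2)| = 1.301e-02; gap |A(h/2) − A(h)| = 3.902e-02.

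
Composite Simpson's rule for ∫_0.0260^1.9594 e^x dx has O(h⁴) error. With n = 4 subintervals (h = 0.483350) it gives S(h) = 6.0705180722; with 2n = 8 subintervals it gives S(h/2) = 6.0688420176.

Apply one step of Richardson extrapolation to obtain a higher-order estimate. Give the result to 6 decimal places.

6.068730

r = 4, so 2^r = 16.
16*6.0688420176 = 97.1014722816; 97.1014722816 − 6.0705180722 = 91.0309542094
Denominator 16 − 1 = 15.
Extrapolated: 91.0309542094 / 15 = 6.0687302806
Gap between inputs: 1.676e-03; correction applied: −0.0001117370.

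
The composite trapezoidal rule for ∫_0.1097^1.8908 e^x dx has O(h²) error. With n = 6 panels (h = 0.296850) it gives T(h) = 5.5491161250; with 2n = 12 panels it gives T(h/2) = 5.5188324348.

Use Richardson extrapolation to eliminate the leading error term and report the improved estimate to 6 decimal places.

r = 2: numerator weight 4, denominator 3.
4*5.5188324348 = 22.0753297392; subtract 5.5491161250 → 16.5262136142
Denominator 4 − 1 = 3.
Extrapolated: 16.5262136142 / 3 = 5.5087378714
Gap between inputs: 3.028e-02; correction applied: −0.0100945634.

5.508738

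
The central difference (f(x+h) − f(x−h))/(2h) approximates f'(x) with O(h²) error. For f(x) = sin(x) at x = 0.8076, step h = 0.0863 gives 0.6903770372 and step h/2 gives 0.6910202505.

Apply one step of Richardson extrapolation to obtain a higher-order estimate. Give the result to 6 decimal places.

0.691235

Order 2 gives 2^r = 4 and 2^r − 1 = 3.
2^2 × A(h/2) = 2.7640810020; minus A(h) gives 2.0737039648.
Extrapolated: 2.0737039648 / 3 = 0.6912346549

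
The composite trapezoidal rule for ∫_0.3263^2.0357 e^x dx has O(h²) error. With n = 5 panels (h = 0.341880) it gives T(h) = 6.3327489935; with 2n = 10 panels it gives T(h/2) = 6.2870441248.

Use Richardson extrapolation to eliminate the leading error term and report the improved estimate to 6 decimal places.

6.271809

Error is O(h^2); halving h shrinks it by 2^2 = 4.
4*6.2870441248 − 6.3327489935 = 18.8154275057
Divide by 2^2 − 1 = 3.
Result: 6.2718091686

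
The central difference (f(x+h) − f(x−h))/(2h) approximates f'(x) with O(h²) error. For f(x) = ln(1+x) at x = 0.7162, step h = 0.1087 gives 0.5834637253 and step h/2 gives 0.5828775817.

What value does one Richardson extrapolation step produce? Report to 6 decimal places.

The method has order 2: 2^2 = 4.
4·0.5828775817 = 2.3315103268; 2.3315103268 − 0.5834637253 = 1.7480466015
Denominator 4 − 1 = 3.
So the Richardson estimate is 0.5826822005.
Shift from A(h/2): −0.0001953812.

0.582682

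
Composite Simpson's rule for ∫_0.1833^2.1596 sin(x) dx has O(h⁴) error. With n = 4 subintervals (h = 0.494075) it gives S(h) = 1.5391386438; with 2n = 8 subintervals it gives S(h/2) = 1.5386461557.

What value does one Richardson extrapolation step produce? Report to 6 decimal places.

r = 4: numerator weight 16, denominator 15.
A(h/2) − A(h) = 1.5386461557 − 1.5391386438 = -0.0004924881
Divide by 2^4 − 1 = 15: (-0.0004924881)/15 = -0.0000328325
R = A(h/2) + (A(h/2) − A(h))/15 = 1.5386461557 − 0.0000328325 = 1.5386133232

1.538613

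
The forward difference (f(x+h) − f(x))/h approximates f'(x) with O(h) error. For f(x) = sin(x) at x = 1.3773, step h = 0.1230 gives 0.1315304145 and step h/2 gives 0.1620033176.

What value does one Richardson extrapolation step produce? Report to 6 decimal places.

0.192476

The method has order 1: 2^1 = 2.
2*0.1620033176 − 0.1315304145 = 0.1924762207
Divide by 2^1 − 1 = 1.
Extrapolated: 0.1924762207 / 1 = 0.1924762207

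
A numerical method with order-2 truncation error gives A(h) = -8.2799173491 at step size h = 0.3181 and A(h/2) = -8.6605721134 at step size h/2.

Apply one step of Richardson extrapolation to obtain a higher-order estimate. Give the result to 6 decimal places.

With r = 2 the leading error scales as h^2, so the weight is 2^2 = 4.
4·(-8.6605721134) = -34.6422884536; subtract (-8.2799173491) → -26.3623711045
Divide by 2^2 − 1 = 3.
Result: -8.7874570348

-8.787457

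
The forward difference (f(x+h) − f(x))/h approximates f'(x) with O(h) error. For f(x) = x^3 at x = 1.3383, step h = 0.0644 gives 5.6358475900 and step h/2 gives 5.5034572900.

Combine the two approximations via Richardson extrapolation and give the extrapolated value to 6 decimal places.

Order 1 gives 2^r = 2 and 2^r − 1 = 1.
2 × 5.5034572900 = 11.0069145800; subtract 5.6358475900 → 5.3710669900
R = 5.3710669900/1 = 5.3710669900

5.371067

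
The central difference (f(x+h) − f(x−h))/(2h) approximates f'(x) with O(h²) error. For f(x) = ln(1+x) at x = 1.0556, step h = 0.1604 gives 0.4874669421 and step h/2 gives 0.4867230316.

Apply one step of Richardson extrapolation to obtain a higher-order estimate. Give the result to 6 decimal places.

Method order is 2; weight 2^2 = 4.
Top: 4(0.4867230316) − (0.4874669421) = 1.4594251843
Divide by 2^2 − 1 = 3.
R = 1.4594251843/3 = 0.4864750614
Gap between inputs: 7.439e-04; correction applied: −0.0002479702.

0.486475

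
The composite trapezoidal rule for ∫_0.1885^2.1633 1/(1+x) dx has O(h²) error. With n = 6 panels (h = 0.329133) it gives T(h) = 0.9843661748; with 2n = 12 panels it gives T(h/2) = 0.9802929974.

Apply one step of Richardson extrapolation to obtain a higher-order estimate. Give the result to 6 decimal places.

0.978935

Leading term ∝ h^2; use weight 4 = 2^2.
Weighted: 3.9211719896 − 0.9843661748 = 2.9368058148
Denominator 4 − 1 = 3.
Extrapolated: 2.9368058148 / 3 = 0.9789352716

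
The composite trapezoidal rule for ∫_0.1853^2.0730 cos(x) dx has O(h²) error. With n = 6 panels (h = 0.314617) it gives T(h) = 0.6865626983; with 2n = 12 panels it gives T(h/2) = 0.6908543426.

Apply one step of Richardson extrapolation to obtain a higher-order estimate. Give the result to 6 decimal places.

0.692285

r = 2: numerator weight 4, denominator 3.
Weighted: 2.7634173704 − 0.6865626983 = 2.0768546721
Divide by 2^2 − 1 = 3.
Result: 0.6922848907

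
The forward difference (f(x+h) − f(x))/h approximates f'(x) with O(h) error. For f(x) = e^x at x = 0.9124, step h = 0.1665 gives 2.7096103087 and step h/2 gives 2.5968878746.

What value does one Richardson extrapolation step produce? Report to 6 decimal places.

Leading term ∝ h^1; use weight 2 = 2^1.
Top: 2(2.5968878746) − (2.7096103087) = 2.4841654405
Extrapolated: 2.4841654405 / 1 = 2.4841654405

2.484165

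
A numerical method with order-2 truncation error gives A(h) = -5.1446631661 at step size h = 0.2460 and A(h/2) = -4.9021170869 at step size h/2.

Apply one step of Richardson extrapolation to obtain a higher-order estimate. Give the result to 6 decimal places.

Method order is 2; weight 2^2 = 4.
2^2*A(h/2) = -19.6084683476; minus A(h) gives -14.4638051815.
Denominator 4 − 1 = 3.
Extrapolated: (-14.4638051815) / 3 = -4.8212683938
Gap between inputs: 2.425e-01; correction applied: +0.0808486931.

-4.821268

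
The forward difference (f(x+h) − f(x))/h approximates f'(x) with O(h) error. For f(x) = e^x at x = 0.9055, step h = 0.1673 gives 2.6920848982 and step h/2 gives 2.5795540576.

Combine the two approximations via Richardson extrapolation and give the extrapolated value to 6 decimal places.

With r = 1 the leading error scales as h^1, so the weight is 2^1 = 2.
2×2.5795540576 = 5.1591081152; subtract 2.6920848982 → 2.4670232170
Extrapolated: 2.4670232170 / 1 = 2.4670232170
Correction |R − A(h/2)| = 1.125e-01; gap |A(h/2) − A(h)| = 1.125e-01.

2.467023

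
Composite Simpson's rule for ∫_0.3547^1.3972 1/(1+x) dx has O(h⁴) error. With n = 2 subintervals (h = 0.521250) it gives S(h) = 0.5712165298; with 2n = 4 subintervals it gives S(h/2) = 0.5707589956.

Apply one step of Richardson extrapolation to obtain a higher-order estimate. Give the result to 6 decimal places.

With r = 4 the leading error scales as h^4, so the weight is 2^4 = 16.
16×0.5707589956 = 9.1321439296; 9.1321439296 − 0.5712165298 = 8.5609273998
(16×0.5707589956 − 0.5712165298)/(16 − 1) = 0.5707284933

0.570728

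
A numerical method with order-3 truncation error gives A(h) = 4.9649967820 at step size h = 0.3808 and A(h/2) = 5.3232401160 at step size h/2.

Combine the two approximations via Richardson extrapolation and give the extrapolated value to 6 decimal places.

Leading term ∝ h^3; use weight 8 = 2^3.
8×5.3232401160 − 4.9649967820 = 37.6209241460
Denominator 8 − 1 = 7.
Extrapolated: 37.6209241460 / 7 = 5.3744177351

5.374418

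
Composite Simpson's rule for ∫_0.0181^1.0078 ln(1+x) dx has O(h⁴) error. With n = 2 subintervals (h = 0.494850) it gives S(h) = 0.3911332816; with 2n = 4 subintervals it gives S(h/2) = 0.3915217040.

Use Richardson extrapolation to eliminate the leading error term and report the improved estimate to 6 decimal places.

Order 4 gives 2^r = 16 and 2^r − 1 = 15.
16·0.3915217040 = 6.2643472640; 6.2643472640 − 0.3911332816 = 5.8732139824
Denominator 16 − 1 = 15.
(16·0.3915217040 − 0.3911332816)/(16 − 1) = 0.3915475988
Gap between inputs: 3.884e-04; correction applied: +0.0000258948.

0.391548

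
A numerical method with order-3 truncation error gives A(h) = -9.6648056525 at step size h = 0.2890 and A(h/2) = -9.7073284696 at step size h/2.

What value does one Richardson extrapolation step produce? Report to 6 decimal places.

-9.713403

With r = 3 the leading error scales as h^3, so the weight is 2^3 = 8.
8*(-9.7073284696) = -77.6586277568; (-77.6586277568) − (-9.6648056525) = -67.9938221043
Denominator 8 − 1 = 7.
Extrapolated: (-67.9938221043) / 7 = -9.7134031578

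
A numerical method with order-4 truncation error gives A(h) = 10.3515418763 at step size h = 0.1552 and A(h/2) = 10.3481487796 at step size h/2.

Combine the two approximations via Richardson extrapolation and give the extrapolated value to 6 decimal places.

Order 4 gives 2^r = 16 and 2^r − 1 = 15.
Numerator 16×A(h/2) − A(h) = 16×10.3481487796 − 10.3515418763 = 155.2188385973
Denominator 16 − 1 = 15.
155.2188385973 ÷ 15 = 10.3479225732

10.347923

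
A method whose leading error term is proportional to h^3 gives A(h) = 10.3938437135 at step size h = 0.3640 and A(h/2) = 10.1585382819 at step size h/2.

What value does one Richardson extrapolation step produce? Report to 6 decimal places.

Leading term ∝ h^3; use weight 8 = 2^3.
Numerator 8×A(h/2) − A(h) = 8×10.1585382819 − 10.3938437135 = 70.8744625417
R = 70.8744625417/7 = 10.1249232202

10.124923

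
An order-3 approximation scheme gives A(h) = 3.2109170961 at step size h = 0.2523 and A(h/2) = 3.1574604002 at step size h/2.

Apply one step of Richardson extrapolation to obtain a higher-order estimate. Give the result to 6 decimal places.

3.149824

r = 3: numerator weight 8, denominator 7.
8 × 3.1574604002 = 25.2596832016; subtract 3.2109170961 → 22.0487661055
Divide by 2^3 − 1 = 7.
R = 22.0487661055/7 = 3.1498237294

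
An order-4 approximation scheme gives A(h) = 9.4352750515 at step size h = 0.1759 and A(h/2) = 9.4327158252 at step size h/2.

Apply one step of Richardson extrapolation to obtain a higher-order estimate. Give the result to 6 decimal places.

9.432545

Error is O(h^4); halving h shrinks it by 2^4 = 16.
16×9.4327158252 = 150.9234532032; 150.9234532032 − 9.4352750515 = 141.4881781517
R = 141.4881781517/15 = 9.4325452101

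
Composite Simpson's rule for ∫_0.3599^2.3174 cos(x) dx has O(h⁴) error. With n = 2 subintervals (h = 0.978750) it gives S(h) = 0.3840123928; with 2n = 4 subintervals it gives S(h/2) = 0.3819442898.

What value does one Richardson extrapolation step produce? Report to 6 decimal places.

0.381806

Method order is 4; weight 2^4 = 16.
16*0.3819442898 = 6.1111086368; subtract 0.3840123928 → 5.7270962440
5.7270962440 ÷ 15 = 0.3818064163
Shift from A(h/2): −0.0001378735.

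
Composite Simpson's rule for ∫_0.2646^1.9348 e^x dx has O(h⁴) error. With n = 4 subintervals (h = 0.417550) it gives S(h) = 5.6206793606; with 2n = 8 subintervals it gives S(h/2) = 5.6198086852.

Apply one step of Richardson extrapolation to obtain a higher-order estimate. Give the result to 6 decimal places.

5.619751

With r = 4 the leading error scales as h^4, so the weight is 2^4 = 16.
Difference of the inputs: 5.6198086852 − 5.6206793606 = -0.0008706754
Correction (A(h/2) − A(h))/(16 − 1) = (-0.0008706754)/15 = -0.0000580450
R = 5.6198086852 − 0.0000580450 = 5.6197506402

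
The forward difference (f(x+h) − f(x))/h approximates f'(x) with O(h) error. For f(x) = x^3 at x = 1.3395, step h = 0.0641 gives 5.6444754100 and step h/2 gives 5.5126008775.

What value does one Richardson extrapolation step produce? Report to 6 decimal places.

r = 1, so 2^r = 2.
Numerator 2·A(h/2) − A(h) = 2·5.5126008775 − 5.6444754100 = 5.3807263450
Divide by 2^1 − 1 = 1.
Extrapolated: 5.3807263450 / 1 = 5.3807263450

5.380726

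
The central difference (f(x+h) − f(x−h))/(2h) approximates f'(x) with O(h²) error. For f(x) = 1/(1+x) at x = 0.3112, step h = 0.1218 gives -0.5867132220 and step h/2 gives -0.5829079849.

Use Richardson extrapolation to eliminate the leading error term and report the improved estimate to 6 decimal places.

-0.581640

r = 2, so 2^r = 4.
4 × (-0.5829079849) = -2.3316319396; (-2.3316319396) − (-0.5867132220) = -1.7449187176
Divide by 2^2 − 1 = 3.
(-1.7449187176) ÷ 3 = -0.5816395725
Shift from A(h/2): +0.0012684124.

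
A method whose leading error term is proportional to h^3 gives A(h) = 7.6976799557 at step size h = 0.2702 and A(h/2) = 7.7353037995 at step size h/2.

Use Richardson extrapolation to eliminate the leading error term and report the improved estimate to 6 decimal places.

r = 3, so 2^r = 8.
8×7.7353037995 − 7.6976799557 = 54.1847504403
R = 54.1847504403/7 = 7.7406786343
Gap between inputs: 3.762e-02; correction applied: +0.0053748348.

7.740679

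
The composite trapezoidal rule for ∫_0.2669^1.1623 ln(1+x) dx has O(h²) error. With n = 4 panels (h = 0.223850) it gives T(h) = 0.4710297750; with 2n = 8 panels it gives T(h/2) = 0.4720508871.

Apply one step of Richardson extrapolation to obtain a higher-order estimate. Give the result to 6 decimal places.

r = 2: numerator weight 4, denominator 3.
Weighted: 1.8882035484 − 0.4710297750 = 1.4171737734
R = 1.4171737734/3 = 0.4723912578

0.472391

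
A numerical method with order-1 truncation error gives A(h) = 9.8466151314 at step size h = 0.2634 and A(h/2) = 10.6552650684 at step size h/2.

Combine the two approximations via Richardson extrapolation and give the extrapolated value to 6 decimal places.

r = 1: numerator weight 2, denominator 1.
Top: 2(10.6552650684) − (9.8466151314) = 11.4639150054
Denominator 2 − 1 = 1.
So the Richardson estimate is 11.4639150054.

11.463915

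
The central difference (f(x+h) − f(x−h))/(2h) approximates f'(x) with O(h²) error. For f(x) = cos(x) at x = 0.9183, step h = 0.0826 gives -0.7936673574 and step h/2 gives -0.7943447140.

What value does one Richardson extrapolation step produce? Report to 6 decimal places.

Method order is 2; weight 2^2 = 4.
4·(-0.7943447140) − (-0.7936673574) = -2.3837114986
Divide by 2^2 − 1 = 3.
Result: -0.7945704995
Shift from A(h/2): −0.0002257855.

-0.794570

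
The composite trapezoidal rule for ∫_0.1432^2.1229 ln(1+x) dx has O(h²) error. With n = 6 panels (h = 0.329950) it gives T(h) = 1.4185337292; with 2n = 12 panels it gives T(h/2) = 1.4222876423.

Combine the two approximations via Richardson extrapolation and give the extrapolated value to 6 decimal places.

1.423539

r = 2: numerator weight 4, denominator 3.
4 × 1.4222876423 = 5.6891505692; subtract 1.4185337292 → 4.2706168400
4.2706168400 ÷ 3 = 1.4235389467
Shift from A(h/2): +0.0012513044.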